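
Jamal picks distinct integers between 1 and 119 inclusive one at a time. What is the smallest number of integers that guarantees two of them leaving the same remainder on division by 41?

42

Pigeonhole: the 41 residue classes mod 41 are the pigeonholes.
With 41 integers one could put 1 in each residue class and have no class reach 2.
The 42nd integer pushes some class to 2, so 41·1 + 1 = 42.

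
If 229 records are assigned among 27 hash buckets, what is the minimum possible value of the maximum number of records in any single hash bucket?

9

The 27 hash buckets are the holes and the 229 records are the pigeons.
If every hash bucket held at most 8 records, the total would be at most 27 × 8 = 216, which is less than 229.
So some hash bucket holds at least ⌈229/27⌉ = 9 records.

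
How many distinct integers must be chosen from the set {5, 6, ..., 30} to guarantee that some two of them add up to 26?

19

A set avoiding the sum 26 can contain at most one of each pair {x, 26−x}, plus the 10 elements whose complement lies outside the range or equal to its own complement.
The integers 13, …, 30 (18 of them) are such a set: any two sum to at least 13+14 = 27 > 26.
Pigeonhole: any 19th integer completes one of the 8 pairs, so 19 choices force a sum of 26.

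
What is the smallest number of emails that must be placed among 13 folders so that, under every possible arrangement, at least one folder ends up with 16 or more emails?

With 195 emails one could put exactly 15 in each of the 13 folders, and no folder would reach 16.
By the pigeonhole principle, one more email must land in a folder that already has 15, giving it 16.
So 13 × 15 + 1 = 196 emails are required.

196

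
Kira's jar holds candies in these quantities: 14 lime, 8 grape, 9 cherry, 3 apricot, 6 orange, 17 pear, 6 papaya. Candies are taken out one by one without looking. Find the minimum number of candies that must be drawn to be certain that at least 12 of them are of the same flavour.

The 7 flavours are the holes; the candies drawn are the pigeons.
To avoid 12 of any one flavour, the worst case takes at most 11 of each flavour, or every candy of a flavour that has fewer than 11.
That gives 11 + 8 + 9 + 3 + 6 + 11 + 6 = 54 candies with no flavour reaching 12.
The next candy forces some flavour to 12, so 54 + 1 = 55.

55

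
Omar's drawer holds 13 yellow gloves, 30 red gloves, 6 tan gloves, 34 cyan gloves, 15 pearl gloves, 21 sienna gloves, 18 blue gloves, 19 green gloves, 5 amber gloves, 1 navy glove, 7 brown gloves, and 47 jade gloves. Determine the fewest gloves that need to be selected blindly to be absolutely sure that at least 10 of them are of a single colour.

92

By the pigeonhole principle, put each drawn glove into a box by colour. The largest draw with every box below 10 takes min(count, 9) from each colour; colours with fewer than 9 contribute all they have.
Σ min(cᵢ, 9) = 9 + 9 + 6 + 9 + 9 + 9 + 9 + 9 + 5 + 1 + 7 + 9 = 91.
Draw number 91 + 1 = 92 must push one box to 10.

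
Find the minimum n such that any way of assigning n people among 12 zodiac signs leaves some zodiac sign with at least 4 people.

With 36 people one could put exactly 3 in each of the 12 zodiac signs, and no zodiac sign would reach 4.
Pigeonhole: one more person must land in a zodiac sign that already has 3, giving it 4.
So 12 × 3 + 1 = 37 people are required.

37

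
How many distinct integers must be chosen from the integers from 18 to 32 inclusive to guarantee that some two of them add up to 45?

Two chosen integers sum to 45 exactly when both halves of some pair {x, 45−x} with 18 ≤ x ≤ 45−x ≤ 27 are chosen — 5 such pairs.
The remaining 5 elements (those with no distinct partner in range) can never complete a 45-sum, so the worst case takes all of them and one from each pair: 5 + 5 = 10.
The 11th integer has to be the second member of some pair, so 10 + 1 = 11.

11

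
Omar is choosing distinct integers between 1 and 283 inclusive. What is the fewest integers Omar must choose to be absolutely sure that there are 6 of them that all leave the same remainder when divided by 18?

91

The 18 residue classes mod 18 are the pigeonholes.
With 90 integers one could put 5 in each residue class and have no class reach 6.
The 91st integer pushes some class to 6, so 18·5 + 1 = 91.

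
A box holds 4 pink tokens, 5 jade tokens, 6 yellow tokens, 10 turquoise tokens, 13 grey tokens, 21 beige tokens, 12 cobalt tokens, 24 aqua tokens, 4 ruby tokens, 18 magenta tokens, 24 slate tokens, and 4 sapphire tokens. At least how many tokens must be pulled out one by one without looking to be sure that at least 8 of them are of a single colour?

The 12 colours are the holes; the tokens drawn are the pigeons.
To avoid 8 of any one colour, the worst case takes at most 7 of each colour, or every token of a colour that has fewer than 7.
That gives 4 + 5 + 6 + 7 + 7 + 7 + 7 + 7 + 4 + 7 + 7 + 4 = 72 tokens with no colour reaching 8.
The next token forces some colour to 8, so 72 + 1 = 73.

73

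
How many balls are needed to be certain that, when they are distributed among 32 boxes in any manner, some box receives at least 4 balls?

97

With 96 balls one could put exactly 3 in each of the 32 boxes, and no box would reach 4.
By the pigeonhole principle, one more ball must land in a box that already has 3, giving it 4.
So 32 × 3 + 1 = 97 balls are required.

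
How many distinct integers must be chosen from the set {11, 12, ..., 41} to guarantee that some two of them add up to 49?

18

A set avoiding the sum 49 can contain at most one of each pair {x, 49−x}, plus the 3 elements whose complement lies outside the range.
The integers 25, …, 41 (17 of them) are such a set: any two sum to at least 25+26 = 51 > 49.
Any 18th integer completes one of the 14 pairs, so 18 choices force a sum of 49.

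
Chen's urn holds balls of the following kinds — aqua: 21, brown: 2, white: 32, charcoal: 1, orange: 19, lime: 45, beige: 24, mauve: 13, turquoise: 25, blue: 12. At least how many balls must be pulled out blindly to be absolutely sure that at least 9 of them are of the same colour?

68

The 10 colours are the holes; the balls drawn are the pigeons.
To avoid 9 of any one colour, the worst case takes at most 8 of each colour, or every ball of a colour that has fewer than 8.
That gives 8 + 2 + 8 + 1 + 8 + 8 + 8 + 8 + 8 + 8 = 67 balls with no colour reaching 9.
The next ball forces some colour to 9, so 67 + 1 = 68.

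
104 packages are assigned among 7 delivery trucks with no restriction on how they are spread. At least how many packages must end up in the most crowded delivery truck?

The 7 delivery trucks are the holes and the 104 packages are the pigeons.
If every delivery truck held at most 14 packages, the total would be at most 7 × 14 = 98, which is less than 104.
So some delivery truck holds at least ⌈104/7⌉ = 15 packages.

15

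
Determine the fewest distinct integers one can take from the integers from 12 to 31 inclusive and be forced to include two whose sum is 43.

11

A set avoiding the sum 43 can contain at most one of each pair {x, 43−x}.
The integers 22, …, 31 (10 of them) are such a set: any two sum to at least 22+23 = 45 > 43.
By pigeonhole, any 11th integer completes one of the 10 pairs, so 11 choices force a sum of 43.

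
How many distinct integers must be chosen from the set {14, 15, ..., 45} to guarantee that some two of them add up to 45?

Group the elements by complementary pair {x, 45−x}: {14,31}, {15,30}, {16,29}, …, giving 9 two-element pairs and 14 integers whose partner 45−x falls outside [14,45].
Treating each of those 23 groups as a pigeonhole, one can pick one integer per group — 23 integers — with no two summing to 45.
The 24th integer lands in an occupied pair, forcing a sum of 45.

24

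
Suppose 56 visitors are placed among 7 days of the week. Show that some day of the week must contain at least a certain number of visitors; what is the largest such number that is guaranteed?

The 7 days of the week are the holes and the 56 visitors are the pigeons.
If every day of the week held at most 7 visitors, the total would be at most 7 × 7 = 49, which is less than 56.
So some day of the week holds at least ⌈56/7⌉ = 8 visitors.

8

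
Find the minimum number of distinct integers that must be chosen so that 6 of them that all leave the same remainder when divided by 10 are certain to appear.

The 10 residue classes mod 10 are the pigeonholes.
With 50 integers one could put 5 in each residue class and have no class reach 6.
The 51st integer pushes some class to 6, so 10·5 + 1 = 51.

51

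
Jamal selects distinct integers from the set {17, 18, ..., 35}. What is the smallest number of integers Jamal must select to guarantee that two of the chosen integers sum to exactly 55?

12

Two chosen integers sum to 55 exactly when both halves of some pair {x, 55−x} with 20 ≤ x ≤ 55−x ≤ 35 are chosen — 8 such pairs.
The remaining 3 elements (those with no distinct partner in range) can never complete a 55-sum, so the worst case takes all of them and one from each pair: 3 + 8 = 11.
By pigeonhole, the 12th integer has to be the second member of some pair, so 11 + 1 = 12.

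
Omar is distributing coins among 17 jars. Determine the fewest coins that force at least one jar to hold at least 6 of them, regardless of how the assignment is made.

With 85 coins one could put exactly 5 in each of the 17 jars, and no jar would reach 6.
Pigeonhole: one more coin must land in a jar that already has 5, giving it 6.
So 17 × 5 + 1 = 86 coins are required.

86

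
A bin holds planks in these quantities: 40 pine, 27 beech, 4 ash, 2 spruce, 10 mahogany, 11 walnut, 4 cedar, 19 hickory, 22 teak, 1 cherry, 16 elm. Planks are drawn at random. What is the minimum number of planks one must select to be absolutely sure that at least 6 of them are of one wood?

An adversary could hand out at most 5 planks per wood (4 woods run out sooner): 5 + 5 + 4 + 2 + 5 + 5 + 4 + 5 + 5 + 1 + 5 = 46 planks and still no wood has 6.
One more plank lands in a wood already at 5, so 47 draws are enough and 46 are not.

47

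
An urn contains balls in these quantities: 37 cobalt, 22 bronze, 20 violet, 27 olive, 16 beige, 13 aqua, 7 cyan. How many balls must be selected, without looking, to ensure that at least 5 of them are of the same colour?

29

An adversary could hand out at most 4 balls per colour: 4 + 4 + 4 + 4 + 4 + 4 + 4 = 28 balls and still no colour has 5.
Pigeonhole: one more ball lands in a colour already at 4, so 29 draws are enough and 28 are not.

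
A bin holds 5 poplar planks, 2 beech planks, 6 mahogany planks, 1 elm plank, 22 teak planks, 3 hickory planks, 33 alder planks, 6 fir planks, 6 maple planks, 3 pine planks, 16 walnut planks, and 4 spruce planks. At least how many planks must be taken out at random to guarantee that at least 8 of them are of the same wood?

58

By pigeonhole, put each drawn plank into a box by wood. The largest draw with every box below 8 takes min(count, 7) from each wood; woods with fewer than 7 contribute all they have.
Σ min(cᵢ, 7) = 5 + 2 + 6 + 1 + 7 + 3 + 7 + 6 + 6 + 3 + 7 + 4 = 57.
Draw number 57 + 1 = 58 must push one box to 8.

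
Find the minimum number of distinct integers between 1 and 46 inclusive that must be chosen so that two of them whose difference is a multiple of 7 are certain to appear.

Integers whose pairwise differences are multiples of 7 are exactly those sharing a remainder mod 7. By pigeonhole, the 7 residue classes mod 7 are the pigeonholes.
With 7 integers one could put 1 in each residue class and have no class reach 2.
The 8th integer pushes some class to 2, so 7·1 + 1 = 8.

8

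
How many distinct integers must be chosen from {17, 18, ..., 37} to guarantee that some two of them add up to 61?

A set avoiding the sum 61 can contain at most one of each pair {x, 61−x}, plus the 7 elements whose complement lies outside the range.
The integers 17, …, 30 (14 of them) are such a set: any two sum to at least 17+18 = 35 and at most 29+30 = 59 < 61.
Any 15th integer completes one of the 7 pairs, so 15 choices force a sum of 61.

15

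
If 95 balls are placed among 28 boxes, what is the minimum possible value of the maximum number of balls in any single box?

The 28 boxes are the holes and the 95 balls are the pigeons.
If every box held at most 3 balls, the total would be at most 28 × 3 = 84, which is less than 95.
So some box holds at least ⌈95/28⌉ = 4 balls.

4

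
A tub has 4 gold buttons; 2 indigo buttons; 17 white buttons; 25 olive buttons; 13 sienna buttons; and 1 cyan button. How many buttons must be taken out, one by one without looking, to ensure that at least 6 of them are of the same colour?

An adversary could hand out at most 5 buttons per colour (gold, indigo, cyan run out sooner): 4 + 2 + 5 + 5 + 5 + 1 = 22 buttons and still no colour has 6.
Pigeonhole: one more button lands in a colour already at 5, so 23 draws are enough and 22 are not.

23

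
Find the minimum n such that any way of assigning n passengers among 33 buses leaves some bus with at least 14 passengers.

With 429 passengers one could put exactly 13 in each of the 33 buses, and no bus would reach 14.
Pigeonhole: one more passenger must land in a bus that already has 13, giving it 14.
So 33 × 13 + 1 = 430 passengers are required.

430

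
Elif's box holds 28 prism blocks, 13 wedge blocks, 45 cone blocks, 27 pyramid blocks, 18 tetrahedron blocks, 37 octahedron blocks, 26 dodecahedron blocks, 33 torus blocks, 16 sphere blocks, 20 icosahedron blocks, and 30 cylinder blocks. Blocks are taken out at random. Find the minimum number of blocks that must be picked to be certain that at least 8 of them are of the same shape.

By the pigeonhole principle, the 11 shapes are the holes; the blocks drawn are the pigeons.
To avoid 8 of any one shape, the worst case takes at most 7 of each shape.
That gives 7 + 7 + 7 + 7 + 7 + 7 + 7 + 7 + 7 + 7 + 7 = 77 blocks with no shape reaching 8.
The next block forces some shape to 8, so 77 + 1 = 78.

78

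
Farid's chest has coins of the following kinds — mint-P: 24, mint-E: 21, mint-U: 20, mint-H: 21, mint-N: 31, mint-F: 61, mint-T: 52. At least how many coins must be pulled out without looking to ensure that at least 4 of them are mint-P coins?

In the worst case for collecting mint-P coins, every non-mint-P coin comes out first.
There are 21 + 20 + 21 + 31 + 61 + 52 = 206 non-mint-P coins altogether.
After those, each further coin must be mint-P, so 206 + 4 = 210 draws guarantee 4 mint-P coins.

210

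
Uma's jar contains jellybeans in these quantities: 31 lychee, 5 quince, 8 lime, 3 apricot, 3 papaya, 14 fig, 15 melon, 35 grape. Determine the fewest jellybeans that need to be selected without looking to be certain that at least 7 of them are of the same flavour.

Put each drawn jellybean into a box by flavour. The largest draw with every box below 7 takes min(count, 6) from each flavour; flavours with fewer than 6 contribute all they have.
Σ min(cᵢ, 6) = 6 + 5 + 6 + 3 + 3 + 6 + 6 + 6 = 41.
Draw number 41 + 1 = 42 must push one box to 7.

42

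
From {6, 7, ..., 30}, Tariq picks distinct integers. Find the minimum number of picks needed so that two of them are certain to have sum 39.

Two chosen integers sum to 39 exactly when both halves of some pair {x, 39−x} with 9 ≤ x ≤ 39−x ≤ 30 are chosen — 11 such pairs.
The remaining 3 elements (those with no distinct partner in range) can never complete a 39-sum, so the worst case takes all of them and one from each pair: 3 + 11 = 14.
The 15th integer has to be the second member of some pair, so 14 + 1 = 15.

15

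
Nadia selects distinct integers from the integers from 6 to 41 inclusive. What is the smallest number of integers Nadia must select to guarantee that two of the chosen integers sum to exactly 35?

25

Group the elements by complementary pair {x, 35−x}: {6,29}, {7,28}, {8,27}, …, giving 12 two-element pairs and 12 integers whose partner 35−x falls outside [6,41].
Pigeonhole: treating each of those 24 groups as a pigeonhole, one can pick one integer per group — 24 integers — with no two summing to 35.
The 25th integer lands in an occupied pair, forcing a sum of 35.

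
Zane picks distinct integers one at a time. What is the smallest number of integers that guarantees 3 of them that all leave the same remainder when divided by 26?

53

The 26 residue classes mod 26 are the pigeonholes.
With 52 integers one could put 2 in each residue class and have no class reach 3.
The 53rd integer pushes some class to 3, so 26·2 + 1 = 53.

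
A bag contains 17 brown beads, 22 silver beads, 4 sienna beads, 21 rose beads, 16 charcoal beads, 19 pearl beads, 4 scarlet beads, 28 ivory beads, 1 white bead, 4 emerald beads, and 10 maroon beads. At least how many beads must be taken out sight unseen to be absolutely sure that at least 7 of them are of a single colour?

56

Pigeonhole: the 11 colours are the holes; the beads drawn are the pigeons.
To avoid 7 of any one colour, the worst case takes at most 6 of each colour, or every bead of a colour that has fewer than 6.
That gives 6 + 6 + 4 + 6 + 6 + 6 + 4 + 6 + 1 + 4 + 6 = 55 beads with no colour reaching 7.
The next bead forces some colour to 7, so 55 + 1 = 56.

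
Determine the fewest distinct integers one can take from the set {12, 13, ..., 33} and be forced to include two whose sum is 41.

Group the elements by complementary pair {x, 41−x}: {12,29}, {13,28}, {14,27}, …, giving 9 two-element pairs and 4 integers whose partner 41−x falls outside [12,33].
By the pigeonhole principle, treating each of those 13 groups as a pigeonhole, one can pick one integer per group — 13 integers — with no two summing to 41.
The 14th integer lands in an occupied pair, forcing a sum of 41.

14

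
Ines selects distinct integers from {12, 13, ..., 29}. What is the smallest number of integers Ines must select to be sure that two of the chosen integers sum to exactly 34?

Two chosen integers sum to 34 exactly when both halves of some pair {x, 34−x} with 12 ≤ x ≤ 34−x ≤ 22 are chosen — 5 such pairs.
The remaining 8 elements (those with no distinct partner in range) can never complete a 34-sum, so the worst case takes all of them and one from each pair: 8 + 5 = 13.
Pigeonhole: the 14th integer has to be the second member of some pair, so 13 + 1 = 14.

14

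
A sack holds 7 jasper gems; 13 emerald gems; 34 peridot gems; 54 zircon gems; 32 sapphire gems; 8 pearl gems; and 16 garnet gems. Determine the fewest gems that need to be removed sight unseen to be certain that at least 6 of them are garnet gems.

In the worst case for collecting garnet gems, every non-garnet gem comes out first.
There are 7 + 13 + 34 + 54 + 32 + 8 = 148 non-garnet gems altogether.
After those, each further gem must be garnet, so 148 + 6 = 154 draws guarantee 6 garnet gems.

154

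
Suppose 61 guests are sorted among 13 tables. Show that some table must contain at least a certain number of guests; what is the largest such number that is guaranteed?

5

By pigeonhole, the 13 tables are the holes and the 61 guests are the pigeons.
If every table held at most 4 guests, the total would be at most 13 × 4 = 52, which is less than 61.
So some table holds at least ⌈61/13⌉ = 5 guests.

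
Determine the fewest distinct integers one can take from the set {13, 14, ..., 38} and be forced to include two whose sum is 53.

Group the elements by complementary pair {x, 53−x}: {15,38}, {16,37}, {17,36}, …, giving 12 two-element pairs and 2 integers whose partner 53−x falls outside [13,38].
Treating each of those 14 groups as a pigeonhole, one can pick one integer per group — 14 integers — with no two summing to 53.
The 15th integer lands in an occupied pair, forcing a sum of 53.

15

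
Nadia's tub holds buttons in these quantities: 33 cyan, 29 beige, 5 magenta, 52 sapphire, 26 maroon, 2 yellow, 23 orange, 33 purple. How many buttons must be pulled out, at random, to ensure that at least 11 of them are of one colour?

68

By the pigeonhole principle, put each drawn button into a box by colour. The largest draw with every box below 11 takes min(count, 10) from each colour; colours with fewer than 10 contribute all they have.
Σ min(cᵢ, 10) = 10 + 10 + 5 + 10 + 10 + 2 + 10 + 10 = 67.
Draw number 67 + 1 = 68 must push one box to 11.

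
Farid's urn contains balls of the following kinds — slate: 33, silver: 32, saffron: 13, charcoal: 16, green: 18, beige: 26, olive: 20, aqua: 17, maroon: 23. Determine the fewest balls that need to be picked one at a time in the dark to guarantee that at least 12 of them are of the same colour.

The 9 colours are the holes; the balls drawn are the pigeons.
To avoid 12 of any one colour, the worst case takes at most 11 of each colour.
That gives 11 + 11 + 11 + 11 + 11 + 11 + 11 + 11 + 11 = 99 balls with no colour reaching 12.
The next ball forces some colour to 12, so 99 + 1 = 100.

100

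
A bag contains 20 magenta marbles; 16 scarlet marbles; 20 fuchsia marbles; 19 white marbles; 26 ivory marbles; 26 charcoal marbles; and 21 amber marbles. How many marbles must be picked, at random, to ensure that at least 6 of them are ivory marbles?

In the worst case for collecting ivory marbles, every non-ivory marble comes out first.
There are 20 + 16 + 20 + 19 + 26 + 21 = 122 non-ivory marbles altogether.
After those, each further marble must be ivory, so 122 + 6 = 128 draws guarantee 6 ivory marbles.

128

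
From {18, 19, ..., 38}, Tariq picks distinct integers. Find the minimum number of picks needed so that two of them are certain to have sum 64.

16

Group the elements by complementary pair {x, 64−x}: {26,38}, {27,37}, {28,36}, …, giving 6 two-element pairs; the single value 32 (it cannot pair with itself since the integers are distinct); and 8 integers whose partner 64−x falls outside [18,38].
By the pigeonhole principle, treating each of those 15 groups as a pigeonhole, one can pick one integer per group — 15 integers — with no two summing to 64.
The 16th integer lands in an occupied pair, forcing a sum of 64.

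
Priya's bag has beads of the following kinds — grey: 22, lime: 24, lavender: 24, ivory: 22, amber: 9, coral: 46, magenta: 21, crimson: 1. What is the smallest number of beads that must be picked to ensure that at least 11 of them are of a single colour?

71

An adversary could hand out at most 10 beads per colour (amber, crimson run out sooner): 10 + 10 + 10 + 10 + 9 + 10 + 10 + 1 = 70 beads and still no colour has 11.
One more bead lands in a colour already at 10, so 71 draws are enough and 70 are not.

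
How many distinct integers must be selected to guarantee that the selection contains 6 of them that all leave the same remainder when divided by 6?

By pigeonhole, the 6 residue classes mod 6 are the pigeonholes.
With 30 integers one could put 5 in each residue class and have no class reach 6.
The 31st integer pushes some class to 6, so 6·5 + 1 = 31.

31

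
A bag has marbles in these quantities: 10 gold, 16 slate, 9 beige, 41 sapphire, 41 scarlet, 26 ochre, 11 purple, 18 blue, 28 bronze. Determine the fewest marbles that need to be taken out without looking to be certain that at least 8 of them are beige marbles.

In the worst case for collecting beige marbles, every non-beige marble comes out first.
There are 10 + 16 + 41 + 41 + 26 + 11 + 18 + 28 = 191 non-beige marbles altogether.
After those, each further marble must be beige, so 191 + 8 = 199 draws guarantee 8 beige marbles.

199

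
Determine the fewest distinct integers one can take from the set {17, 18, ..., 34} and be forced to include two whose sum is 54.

12

A set avoiding the sum 54 can contain at most one of each pair {x, 54−x}, plus the 4 elements whose complement lies outside the range or equal to its own complement.
The integers 17, …, 27 (11 of them) are such a set: any two sum to at least 17+18 = 35 and at most 26+27 = 53 < 54.
Any 12th integer completes one of the 7 pairs, so 12 choices force a sum of 54.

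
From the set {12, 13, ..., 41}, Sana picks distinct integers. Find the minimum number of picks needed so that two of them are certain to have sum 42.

22

A set avoiding the sum 42 can contain at most one of each pair {x, 42−x}, plus the 12 elements whose complement lies outside the range or equal to its own complement.
The integers 21, …, 41 (21 of them) are such a set: any two sum to at least 21+22 = 43 > 42.
Any 22nd integer completes one of the 9 pairs, so 22 choices force a sum of 42.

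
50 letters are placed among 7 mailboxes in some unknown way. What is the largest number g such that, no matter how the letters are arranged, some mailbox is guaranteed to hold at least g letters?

8

The 7 mailboxes are the holes and the 50 letters are the pigeons.
If every mailbox held at most 7 letters, the total would be at most 7 × 7 = 49, which is less than 50.
So some mailbox holds at least ⌈50/7⌉ = 8 letters.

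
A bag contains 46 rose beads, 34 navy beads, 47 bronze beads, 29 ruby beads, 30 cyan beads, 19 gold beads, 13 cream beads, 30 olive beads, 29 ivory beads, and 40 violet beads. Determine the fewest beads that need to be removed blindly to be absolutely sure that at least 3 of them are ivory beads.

291

In the worst case for collecting ivory beads, every non-ivory bead comes out first.
There are 46 + 34 + 47 + 29 + 30 + 19 + 13 + 30 + 40 = 288 non-ivory beads altogether.
After those, each further bead must be ivory, so 288 + 3 = 291 draws guarantee 3 ivory beads.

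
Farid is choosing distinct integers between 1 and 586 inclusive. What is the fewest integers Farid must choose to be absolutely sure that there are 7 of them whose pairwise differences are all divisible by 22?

Integers whose pairwise differences are multiples of 22 are exactly those sharing a remainder mod 22. By the pigeonhole principle, the 22 residue classes mod 22 are the pigeonholes.
With 132 integers one could put 6 in each residue class and have no class reach 7.
The 133rd integer pushes some class to 7, so 22·6 + 1 = 133.

133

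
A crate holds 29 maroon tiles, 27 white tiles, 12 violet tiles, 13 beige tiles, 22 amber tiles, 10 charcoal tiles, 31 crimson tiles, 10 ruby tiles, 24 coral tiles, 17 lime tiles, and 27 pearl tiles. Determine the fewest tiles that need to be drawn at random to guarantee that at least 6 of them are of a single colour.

An adversary could hand out at most 5 tiles per colour: 5 + 5 + 5 + 5 + 5 + 5 + 5 + 5 + 5 + 5 + 5 = 55 tiles and still no colour has 6.
By pigeonhole, one more tile lands in a colour already at 5, so 56 draws are enough and 55 are not.

56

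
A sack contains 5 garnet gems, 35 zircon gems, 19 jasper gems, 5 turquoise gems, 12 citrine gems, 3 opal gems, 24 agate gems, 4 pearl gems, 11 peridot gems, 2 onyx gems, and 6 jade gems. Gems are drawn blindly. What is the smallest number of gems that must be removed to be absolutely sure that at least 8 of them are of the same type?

61

By the pigeonhole principle, put each drawn gem into a box by type. The largest draw with every box below 8 takes min(count, 7) from each type; types with fewer than 7 contribute all they have.
Σ min(cᵢ, 7) = 5 + 7 + 7 + 5 + 7 + 3 + 7 + 4 + 7 + 2 + 6 = 60.
Draw number 60 + 1 = 61 must push one box to 8.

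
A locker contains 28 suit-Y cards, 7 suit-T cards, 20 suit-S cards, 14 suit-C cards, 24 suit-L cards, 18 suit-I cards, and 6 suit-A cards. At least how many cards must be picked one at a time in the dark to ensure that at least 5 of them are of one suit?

29

An adversary could hand out at most 4 cards per suit: 4 + 4 + 4 + 4 + 4 + 4 + 4 = 28 cards and still no suit has 5.
Pigeonhole: one more card lands in a suit already at 4, so 29 draws are enough and 28 are not.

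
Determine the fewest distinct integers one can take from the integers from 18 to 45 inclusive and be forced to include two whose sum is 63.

15

Group the elements by complementary pair {x, 63−x}: {18,45}, {19,44}, {20,43}, …, giving 14 two-element pairs.
Treating each of those 14 groups as a pigeonhole, one can pick one integer per group — 14 integers — with no two summing to 63.
The 15th integer lands in an occupied pair, forcing a sum of 63.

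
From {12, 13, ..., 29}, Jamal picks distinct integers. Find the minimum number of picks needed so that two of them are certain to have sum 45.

Two chosen integers sum to 45 exactly when both halves of some pair {x, 45−x} with 16 ≤ x ≤ 45−x ≤ 29 are chosen — 7 such pairs.
The remaining 4 elements (those with no distinct partner in range) can never complete a 45-sum, so the worst case takes all of them and one from each pair: 4 + 7 = 11.
Pigeonhole: the 12th integer has to be the second member of some pair, so 11 + 1 = 12.

12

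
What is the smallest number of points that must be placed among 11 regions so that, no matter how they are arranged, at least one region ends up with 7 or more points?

With 66 points one could put exactly 6 in each of the 11 regions, and no region would reach 7.
By the pigeonhole principle, one more point must land in a region that already has 6, giving it 7.
So 11 × 6 + 1 = 67 points are required.

67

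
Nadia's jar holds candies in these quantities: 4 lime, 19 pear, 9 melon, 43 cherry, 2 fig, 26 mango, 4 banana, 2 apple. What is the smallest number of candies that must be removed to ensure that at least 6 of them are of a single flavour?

33

An adversary could hand out at most 5 candies per flavour (4 flavours run out sooner): 4 + 5 + 5 + 5 + 2 + 5 + 4 + 2 = 32 candies and still no flavour has 6.
One more candy lands in a flavour already at 5, so 33 draws are enough and 32 are not.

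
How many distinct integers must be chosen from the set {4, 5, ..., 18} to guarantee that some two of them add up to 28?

Two chosen integers sum to 28 exactly when both halves of some pair {x, 28−x} with 10 ≤ x ≤ 28−x ≤ 18 are chosen — 4 such pairs.
The remaining 7 elements (those with no distinct partner in range) can never complete a 28-sum, so the worst case takes all of them and one from each pair: 7 + 4 = 11.
The 12th integer has to be the second member of some pair, so 11 + 1 = 12.

12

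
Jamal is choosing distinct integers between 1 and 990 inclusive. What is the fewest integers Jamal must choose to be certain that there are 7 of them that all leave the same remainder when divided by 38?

By pigeonhole, the 38 residue classes mod 38 are the pigeonholes.
With 228 integers one could put 6 in each residue class and have no class reach 7.
The 229th integer pushes some class to 7, so 38·6 + 1 = 229.

229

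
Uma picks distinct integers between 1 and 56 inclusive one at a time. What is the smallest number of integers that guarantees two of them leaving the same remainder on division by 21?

22

The 21 residue classes mod 21 are the pigeonholes.
With 21 integers one could put 1 in each residue class and have no class reach 2.
The 22nd integer pushes some class to 2, so 21·1 + 1 = 22.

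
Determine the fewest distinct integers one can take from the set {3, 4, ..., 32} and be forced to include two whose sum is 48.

A set avoiding the sum 48 can contain at most one of each pair {x, 48−x}, plus the 14 elements whose complement lies outside the range or equal to its own complement.
The integers 3, …, 24 (22 of them) are such a set: any two sum to at least 3+4 = 7 and at most 23+24 = 47 < 48.
By pigeonhole, any 23rd integer completes one of the 8 pairs, so 23 choices force a sum of 48.

23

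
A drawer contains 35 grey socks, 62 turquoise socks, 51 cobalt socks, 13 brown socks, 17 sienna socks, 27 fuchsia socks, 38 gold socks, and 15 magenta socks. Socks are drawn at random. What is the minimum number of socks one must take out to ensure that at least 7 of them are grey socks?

In the worst case for collecting grey socks, every non-grey sock comes out first.
There are 62 + 51 + 13 + 17 + 27 + 38 + 15 = 223 non-grey socks altogether.
After those, each further sock must be grey, so 223 + 7 = 230 draws guarantee 7 grey socks.

230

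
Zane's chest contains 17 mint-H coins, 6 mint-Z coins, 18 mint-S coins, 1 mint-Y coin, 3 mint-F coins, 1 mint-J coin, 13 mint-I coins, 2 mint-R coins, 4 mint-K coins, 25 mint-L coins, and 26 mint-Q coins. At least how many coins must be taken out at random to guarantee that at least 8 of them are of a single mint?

53

The 11 mints are the holes; the coins drawn are the pigeons.
To avoid 8 of any one mint, the worst case takes at most 7 of each mint, or every coin of a mint that has fewer than 7.
That gives 7 + 6 + 7 + 1 + 3 + 1 + 7 + 2 + 4 + 7 + 7 = 52 coins with no mint reaching 8.
The next coin forces some mint to 8, so 52 + 1 = 53.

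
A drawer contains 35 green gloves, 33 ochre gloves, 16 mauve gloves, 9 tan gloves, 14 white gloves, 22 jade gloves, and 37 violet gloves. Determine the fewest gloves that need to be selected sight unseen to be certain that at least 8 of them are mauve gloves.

In the worst case for collecting mauve gloves, every non-mauve glove comes out first.
There are 35 + 33 + 9 + 14 + 22 + 37 = 150 non-mauve gloves altogether.
After those, each further glove must be mauve, so 150 + 8 = 158 draws guarantee 8 mauve gloves.

158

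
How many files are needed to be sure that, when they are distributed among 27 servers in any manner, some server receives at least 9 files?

With 216 files one could put exactly 8 in each of the 27 servers, and no server would reach 9.
By the pigeonhole principle, one more file must land in a server that already has 8, giving it 9.
So 27 × 8 + 1 = 217 files are required.

217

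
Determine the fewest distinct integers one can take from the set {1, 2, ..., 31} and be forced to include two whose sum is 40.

21

Group the elements by complementary pair {x, 40−x}: {9,31}, {10,30}, {11,29}, …, giving 11 two-element pairs, the single value 20 (it cannot pair with itself since the integers are distinct), and 8 integers whose partner 40−x falls outside [1,31].
By the pigeonhole principle, treating each of those 20 groups as a pigeonhole, one can pick one integer per group — 20 integers — with no two summing to 40.
The 21st integer lands in an occupied pair, forcing a sum of 40.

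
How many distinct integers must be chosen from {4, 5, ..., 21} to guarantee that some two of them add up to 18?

14

A set avoiding the sum 18 can contain at most one of each pair {x, 18−x}, plus the 8 elements whose complement lies outside the range or equal to its own complement.
The integers 9, …, 21 (13 of them) are such a set: any two sum to at least 9+10 = 19 > 18.
By the pigeonhole principle, any 14th integer completes one of the 5 pairs, so 14 choices force a sum of 18.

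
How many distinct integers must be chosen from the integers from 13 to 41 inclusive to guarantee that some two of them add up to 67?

22

Group the elements by complementary pair {x, 67−x}: {26,41}, {27,40}, {28,39}, …, giving 8 two-element pairs and 13 integers whose partner 67−x falls outside [13,41].
By the pigeonhole principle, treating each of those 21 groups as a pigeonhole, one can pick one integer per group — 21 integers — with no two summing to 67.
The 22nd integer lands in an occupied pair, forcing a sum of 67.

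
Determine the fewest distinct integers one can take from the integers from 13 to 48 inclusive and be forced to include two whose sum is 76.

Group the elements by complementary pair {x, 76−x}: {28,48}, {29,47}, {30,46}, …, giving 10 two-element pairs; the single value 38 (it cannot pair with itself since the integers are distinct); and 15 integers whose partner 76−x falls outside [13,48].
Treating each of those 26 groups as a pigeonhole, one can pick one integer per group — 26 integers — with no two summing to 76.
The 27th integer lands in an occupied pair, forcing a sum of 76.

27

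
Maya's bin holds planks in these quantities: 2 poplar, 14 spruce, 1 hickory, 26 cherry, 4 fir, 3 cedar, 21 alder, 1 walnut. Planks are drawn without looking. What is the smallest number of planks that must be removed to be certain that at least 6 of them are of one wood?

An adversary could hand out at most 5 planks per wood (5 woods run out sooner): 2 + 5 + 1 + 5 + 4 + 3 + 5 + 1 = 26 planks and still no wood has 6.
By pigeonhole, one more plank lands in a wood already at 5, so 27 draws are enough and 26 are not.

27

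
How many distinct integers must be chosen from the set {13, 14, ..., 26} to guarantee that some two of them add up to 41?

9

A set avoiding the sum 41 can contain at most one of each pair {x, 41−x}, plus the 2 elements whose complement lies outside the range.
The integers 13, …, 20 (8 of them) are such a set: any two sum to at least 13+14 = 27 and at most 19+20 = 39 < 41.
Any 9th integer completes one of the 6 pairs, so 9 choices force a sum of 41.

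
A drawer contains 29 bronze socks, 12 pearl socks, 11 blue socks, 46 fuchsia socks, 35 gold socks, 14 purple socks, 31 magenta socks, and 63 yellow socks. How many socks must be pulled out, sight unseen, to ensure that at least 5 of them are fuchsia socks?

200

In the worst case for collecting fuchsia socks, every non-fuchsia sock comes out first.
There are 29 + 12 + 11 + 35 + 14 + 31 + 63 = 195 non-fuchsia socks altogether.
After those, each further sock must be fuchsia, so 195 + 5 = 200 draws guarantee 5 fuchsia socks.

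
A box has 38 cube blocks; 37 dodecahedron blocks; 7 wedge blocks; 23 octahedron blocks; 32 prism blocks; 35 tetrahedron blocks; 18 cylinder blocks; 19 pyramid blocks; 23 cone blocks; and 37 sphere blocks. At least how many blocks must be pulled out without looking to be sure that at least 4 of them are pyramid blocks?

In the worst case for collecting pyramid blocks, every non-pyramid block comes out first.
There are 38 + 37 + 7 + 23 + 32 + 35 + 18 + 23 + 37 = 250 non-pyramid blocks altogether.
After those, each further block must be pyramid, so 250 + 4 = 254 draws guarantee 4 pyramid blocks.

254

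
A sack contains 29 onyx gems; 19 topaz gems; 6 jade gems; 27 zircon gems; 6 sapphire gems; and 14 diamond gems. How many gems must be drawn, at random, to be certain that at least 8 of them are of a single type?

An adversary could hand out at most 7 gems per type (jade, sapphire run out sooner): 7 + 7 + 6 + 7 + 6 + 7 = 40 gems and still no type has 8.
By pigeonhole, one more gem lands in a type already at 7, so 41 draws are enough and 40 are not.

41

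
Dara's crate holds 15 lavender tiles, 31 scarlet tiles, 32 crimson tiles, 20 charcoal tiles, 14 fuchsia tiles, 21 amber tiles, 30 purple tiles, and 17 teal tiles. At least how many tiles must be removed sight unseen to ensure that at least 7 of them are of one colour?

49

Put each drawn tile into a box by colour. The largest draw with every box below 7 takes min(count, 6) from each colour.
Σ min(cᵢ, 6) = 6 + 6 + 6 + 6 + 6 + 6 + 6 + 6 = 48.
Draw number 48 + 1 = 49 must push one box to 7.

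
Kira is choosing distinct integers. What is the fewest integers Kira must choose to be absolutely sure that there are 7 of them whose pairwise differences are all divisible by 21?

Integers whose pairwise differences are multiples of 21 are exactly those sharing a remainder mod 21. Pigeonhole: the 21 residue classes mod 21 are the pigeonholes.
With 126 integers one could put 6 in each residue class and have no class reach 7.
The 127th integer pushes some class to 7, so 21·6 + 1 = 127.

127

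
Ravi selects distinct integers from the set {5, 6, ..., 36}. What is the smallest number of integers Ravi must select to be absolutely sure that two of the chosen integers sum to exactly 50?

Group the elements by complementary pair {x, 50−x}: {14,36}, {15,35}, {16,34}, …, giving 11 two-element pairs, the single value 25 (it cannot pair with itself since the integers are distinct), and 9 integers whose partner 50−x falls outside [5,36].
By pigeonhole, treating each of those 21 groups as a pigeonhole, one can pick one integer per group — 21 integers — with no two summing to 50.
The 22nd integer lands in an occupied pair, forcing a sum of 50.

22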